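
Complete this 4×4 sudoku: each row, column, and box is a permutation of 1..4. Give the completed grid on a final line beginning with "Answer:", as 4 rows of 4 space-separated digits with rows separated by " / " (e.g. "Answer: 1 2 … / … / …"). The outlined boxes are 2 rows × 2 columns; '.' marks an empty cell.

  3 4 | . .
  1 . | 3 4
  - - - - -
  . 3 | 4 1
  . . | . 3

Step 1. [r4c3∈{2}] r4c3 has the single candidate 2. So r4c3=2.
Step 2. [r3c1∈{2}] r3c1 is down to just 2 ⇒ r3c1=2.
Step 3. [r1c3∈{1}] only 1 remains possible at r1c3 ⇒ r1c3=1.
Step 4. [r4c2∈{1}] nothing but 1 survives at r4c2 ⇒ r4c2=1.
Step 5. [r4c1∈{4}] r4c1's peers cover all but 4, so r4c1=4.
Step 6. [r2c2∈{2}] r2c2's peers cover all but 2 ⇒ r2c2=2.
Step 7. [r1c4∈{2}] r1c4's peers cover all but 2. So r1c4=2.

Answer: 3 4 1 2 / 1 2 3 4 / 2 3 4 1 / 4 1 2 3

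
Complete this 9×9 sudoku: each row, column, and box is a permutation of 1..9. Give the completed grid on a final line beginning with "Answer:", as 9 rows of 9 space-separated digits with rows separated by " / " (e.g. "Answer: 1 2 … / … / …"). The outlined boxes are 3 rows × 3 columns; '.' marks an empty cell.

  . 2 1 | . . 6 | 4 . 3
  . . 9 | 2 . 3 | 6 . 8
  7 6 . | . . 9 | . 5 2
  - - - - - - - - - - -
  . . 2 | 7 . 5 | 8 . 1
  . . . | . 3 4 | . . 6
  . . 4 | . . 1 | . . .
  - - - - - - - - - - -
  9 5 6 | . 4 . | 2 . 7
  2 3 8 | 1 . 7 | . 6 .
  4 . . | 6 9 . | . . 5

Step 1. [r6c9∈{9}] r6c9's peers cover all but 9. So r6c9=9.
Step 2. [r6c4∈{8}] only 8 remains possible at r6c4, so r6c4=8.
Step 3. [r7c8∈{1,3,8}] in row 7, 1 fits only at r7c8. So r7c8=1.
Step 4. [r6c2∈{7}] r6c2 is down to just 7. So r6c2=7.
Step 5. [r2c1∈{5}] r2c1 is down to just 5, so r2c1=5.
Step 6. [r5c2∈{1,8,9}] col 2 places 8 nowhere but r5c2. So r5c2=8.
Step 7. [r2c8∈{7}] r2c8's peers cover all but 7. So r2c8=7.
Step 8. [r1c5∈{5,7,8}] in row 1, 7 fits only at r1c5 ⇒ r1c5=7.
Step 9. [r4c5∈{6}] nothing but 6 survives at r4c5, so r4c5=6.
Step 10. [r9c7∈{3}] r9c7 is down to just 3. So r9c7=3.
Step 11. [r4c1∈{3}] nothing but 3 survives at r4c1. So r4c1=3.
Step 12. [r9c8∈{8}] r9c8 has the single candidate 8, so r9c8=8.
Step 13. [r6c5∈{2}] r6c5 has the single candidate 2 ⇒ r6c5=2.
Step 14. [r3c5∈{1,8}] in row 3, 8 fits only at r3c5, so r3c5=8.
Step 15. [r5c3∈{5}] nothing but 5 survives at r5c3. So r5c3=5.
Step 16. [r5c8∈{2}] r5c8 is down to just 2. So r5c8=2.
Step 17. [r6c8∈{3}] r6c8 has the single candidate 3 ⇒ r6c8=3.
Step 18. [r4c2∈{9}] r4c2 has the single candidate 9, so r4c2=9.
Step 19. [r8c9∈{4}] r8c9 is down to just 4. So r8c9=4.
Step 20. [r3c7∈{1}] nothing but 1 survives at r3c7. So r3c7=1.
Step 21. [r7c4∈{3}] r7c4's peers cover all but 3. So r7c4=3.
Step 22. [r8c5∈{5}] nothing but 5 survives at r8c5. So r8c5=5.
Step 23. [r1c8∈{9}] r1c8 has the single candidate 9 ⇒ r1c8=9.
Step 24. [r7c6∈{8}] r7c6 has the single candidate 8, so r7c6=8.
Step 25. [r2c2∈{4}] r2c2 is down to just 4. So r2c2=4.
Step 26. [r3c3∈{3}] r3c3 is down to just 3. So r3c3=3.
Step 27. [r4c8∈{4}] r4c8 is down to just 4 ⇒ r4c8=4.
Step 28. [r8c7∈{9}] r8c7 is down to just 9. So r8c7=9.
Step 29. [r5c7∈{7}] nothing but 7 survives at r5c7, so r5c7=7.
Step 30. [r2c5∈{1}] nothing but 1 survives at r2c5. So r2c5=1.
Step 31. [r1c4∈{5}] nothing but 5 survives at r1c4, so r1c4=5.
Step 32. [r5c4∈{9}] r5c4 is down to just 9 ⇒ r5c4=9.
Step 33. [r6c7∈{5}] only 5 remains possible at r6c7, so r6c7=5.
Step 34. [r9c6∈{2}] only 2 remains possible at r9c6. So r9c6=2.
Step 35. [r5c1∈{1}] r5c1 has the single candidate 1. So r5c1=1.
Step 36. [r1c1∈{8}] r1c1 has the single candidate 8. So r1c1=8.
Step 37. [r9c2∈{1}] r9c2's peers cover all but 1 ⇒ r9c2=1.
Step 38. [r6c1∈{6}] r6c1 is down to just 6. So r6c1=6.
Step 39. [r9c3∈{7}] r9c3 has the single candidate 7 ⇒ r9c3=7.
Step 40. [r3c4∈{4}] nothing but 4 survives at r3c4 ⇒ r3c4=4.

Answer: 8 2 1 5 7 6 4 9 3 / 5 4 9 2 1 3 6 7 8 / 7 6 3 4 8 9 1 5 2 / 3 9 2 7 6 5 8 4 1 / 1 8 5 9 3 4 7 2 6 / 6 7 4 8 2 1 5 3 9 / 9 5 6 3 4 8 2 1 7 / 2 3 8 1 5 7 9 6 4 / 4 1 7 6 9 2 3 8 5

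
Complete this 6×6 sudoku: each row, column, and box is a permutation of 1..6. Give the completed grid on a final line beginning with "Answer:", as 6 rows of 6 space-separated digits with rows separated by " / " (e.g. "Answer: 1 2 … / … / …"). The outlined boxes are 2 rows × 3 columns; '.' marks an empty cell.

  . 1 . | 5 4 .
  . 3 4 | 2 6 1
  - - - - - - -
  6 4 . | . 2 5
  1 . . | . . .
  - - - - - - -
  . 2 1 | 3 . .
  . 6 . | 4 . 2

Step 1. [r4c3∈{2,3,5}] 2 has one home in row 4: r4c3, so r4c3=2.
Step 2. [r6c3∈{3,5}] across col 3, 5 lands solely at r6c3 ⇒ r6c3=5.
Step 3. [r4c6∈{3,4,6}] row 4 places 4 nowhere but r4c6. So r4c6=4.
Step 4. [r4c4∈{6}] r4c4 is down to just 6, so r4c4=6.
Step 5. [r3c3∈{3}] nothing but 3 survives at r3c3 ⇒ r3c3=3.
Step 6. [r1c3∈{6}] r1c3 is down to just 6, so r1c3=6.
Step 7. [r1c1∈{2}] r1c1's peers cover all but 2 ⇒ r1c1=2.
Step 8. [r2c1∈{5}] nothing but 5 survives at r2c1. So r2c1=5.
Step 9. [r4c2∈{5}] r4c2 has the single candidate 5, so r4c2=5.
Step 10. [r5c1∈{4}] r5c1's peers cover all but 4 ⇒ r5c1=4.
Step 11. [r5c5∈{5}] nothing but 5 survives at r5c5 ⇒ r5c5=5.
Step 12. [r4c5∈{3}] r4c5's peers cover all but 3. So r4c5=3.
Step 13. [r6c5∈{1}] r6c5's peers cover all but 1, so r6c5=1.
Step 14. [r1c6∈{3}] r1c6 is down to just 3, so r1c6=3.
Step 15. [r6c1∈{3}] only 3 remains possible at r6c1. So r6c1=3.
Step 16. [r5c6∈{6}] nothing but 6 survives at r5c6 ⇒ r5c6=6.
Step 17. [r3c4∈{1}] only 1 remains possible at r3c4, so r3c4=1.

Answer: 2 1 6 5 4 3 / 5 3 4 2 6 1 / 6 4 3 1 2 5 / 1 5 2 6 3 4 / 4 2 1 3 5 6 / 3 6 5 4 1 2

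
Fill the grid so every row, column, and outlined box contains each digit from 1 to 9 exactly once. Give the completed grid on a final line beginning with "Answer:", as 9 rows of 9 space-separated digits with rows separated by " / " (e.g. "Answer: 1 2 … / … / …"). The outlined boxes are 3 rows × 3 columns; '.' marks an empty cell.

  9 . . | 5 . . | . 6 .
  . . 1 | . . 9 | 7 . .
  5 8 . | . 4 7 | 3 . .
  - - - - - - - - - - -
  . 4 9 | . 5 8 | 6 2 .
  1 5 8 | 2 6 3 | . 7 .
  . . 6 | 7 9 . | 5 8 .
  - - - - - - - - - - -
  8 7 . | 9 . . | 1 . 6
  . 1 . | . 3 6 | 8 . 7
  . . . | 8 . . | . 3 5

Step 1. [r9c7∈{2,4,9}] in box 9, 2 fits only at r9c7. So r9c7=2.
Step 2. [r3c3∈{2}] nothing but 2 survives at r3c3, so r3c3=2.
Step 3. [r9c3∈{4}] nothing but 4 survives at r9c3. So r9c3=4.
Step 4. [r2c1∈{3,4,6}] col 1 places 4 nowhere but r2c1. So r2c1=4.
Step 5. [r3c8∈{1,9}] 1 has one home in col 8: r3c8 ⇒ r3c8=1.
Step 6. [r7c5∈{2}] nothing but 2 survives at r7c5, so r7c5=2.
Step 7. [r9c6∈{1}] r9c6 has the single candidate 1, so r9c6=1.
Step 8. [r1c2∈{3}] r1c2 has the single candidate 3 ⇒ r1c2=3.
Step 9. [r6c9∈{1,3,4}] in row 6, 1 fits only at r6c9. So r6c9=1.
Step 10. [r1c7∈{4}] nothing but 4 survives at r1c7. So r1c7=4.
Step 11. [r7c6∈{4,5}] col 6 places 5 nowhere but r7c6, so r7c6=5.
Step 12. [r2c2∈{6}] r2c2's peers cover all but 6, so r2c2=6.
Step 13. [r6c1∈{2,3}] 3 has one home in row 6: r6c1, so r6c1=3.
Step 14. [r2c9∈{2,8}] 2 has one home in row 2: r2c9 ⇒ r2c9=2.
Step 15. [r2c5∈{8}] nothing but 8 survives at r2c5. So r2c5=8.
Step 16. [r5c7∈{9}] r5c7's peers cover all but 9, so r5c7=9.
Step 17. [r8c4∈{4}] only 4 remains possible at r8c4, so r8c4=4.
Step 18. [r4c4∈{1}] nothing but 1 survives at r4c4. So r4c4=1.
Step 19. [r9c5∈{7}] r9c5's peers cover all but 7. So r9c5=7.
Step 20. [r1c5∈{1}] r1c5's peers cover all but 1 ⇒ r1c5=1.
Step 21. [r2c4∈{3}] only 3 remains possible at r2c4 ⇒ r2c4=3.
Step 22. [r8c1∈{2}] r8c1's peers cover all but 2 ⇒ r8c1=2.
Step 23. [r1c6∈{2}] r1c6's peers cover all but 2, so r1c6=2.
Step 24. [r5c9∈{4}] only 4 remains possible at r5c9 ⇒ r5c9=4.
Step 25. [r4c1∈{7}] nothing but 7 survives at r4c1, so r4c1=7.
Step 26. [r3c4∈{6}] only 6 remains possible at r3c4 ⇒ r3c4=6.
Step 27. [r1c9∈{8}] nothing but 8 survives at r1c9. So r1c9=8.
Step 28. [r8c8∈{9}] nothing but 9 survives at r8c8, so r8c8=9.
Step 29. [r6c2∈{2}] r6c2 is down to just 2. So r6c2=2.
Step 30. [r1c3∈{7}] r1c3 has the single candidate 7, so r1c3=7.
Step 31. [r8c3∈{5}] nothing but 5 survives at r8c3 ⇒ r8c3=5.
Step 32. [r2c8∈{5}] nothing but 5 survives at r2c8. So r2c8=5.
Step 33. [r9c1∈{6}] r9c1's peers cover all but 6 ⇒ r9c1=6.
Step 34. [r9c2∈{9}] r9c2 is down to just 9 ⇒ r9c2=9.
Step 35. [r4c9∈{3}] r4c9 has the single candidate 3. So r4c9=3.
Step 36. [r7c8∈{4}] r7c8 has the single candidate 4. So r7c8=4.
Step 37. [r7c3∈{3}] r7c3 is down to just 3 ⇒ r7c3=3.
Step 38. [r3c9∈{9}] r3c9's peers cover all but 9. So r3c9=9.
Step 39. [r6c6∈{4}] r6c6's peers cover all but 4, so r6c6=4.

Answer: 9 3 7 5 1 2 4 6 8 / 4 6 1 3 8 9 7 5 2 / 5 8 2 6 4 7 3 1 9 / 7 4 9 1 5 8 6 2 3 / 1 5 8 2 6 3 9 7 4 / 3 2 6 7 9 4 5 8 1 / 8 7 3 9 2 5 1 4 6 / 2 1 5 4 3 6 8 9 7 / 6 9 4 8 7 1 2 3 5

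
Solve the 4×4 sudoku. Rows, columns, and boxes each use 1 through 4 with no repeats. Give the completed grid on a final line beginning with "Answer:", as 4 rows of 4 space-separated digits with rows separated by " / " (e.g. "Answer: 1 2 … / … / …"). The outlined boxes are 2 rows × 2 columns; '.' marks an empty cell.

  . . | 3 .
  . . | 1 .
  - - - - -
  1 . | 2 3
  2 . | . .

Step 1. [r1c1∈{4}] r1c1 is down to just 4 ⇒ r1c1=4.
Step 2. [r1c4∈{2}] r1c4's peers cover all but 2, so r1c4=2.
Step 3. [r4c2∈{3,4}] in row 4, 3 fits only at r4c2, so r4c2=3.
Step 4. [r4c4∈{1,4}] row 4 places 1 nowhere but r4c4 ⇒ r4c4=1.
Step 5. [r1c2∈{1}] r1c2's peers cover all but 1, so r1c2=1.
Step 6. [r2c4∈{4}] only 4 remains possible at r2c4. So r2c4=4.
Step 7. [r4c3∈{4}] r4c3 has the single candidate 4, so r4c3=4.
Step 8. [r2c1∈{3}] only 3 remains possible at r2c1, so r2c1=3.
Step 9. [r3c2∈{4}] r3c2's peers cover all but 4. So r3c2=4.
Step 10. [r2c2∈{2}] only 2 remains possible at r2c2, so r2c2=2.

Answer: 4 1 3 2 / 3 2 1 4 / 1 4 2 3 / 2 3 4 1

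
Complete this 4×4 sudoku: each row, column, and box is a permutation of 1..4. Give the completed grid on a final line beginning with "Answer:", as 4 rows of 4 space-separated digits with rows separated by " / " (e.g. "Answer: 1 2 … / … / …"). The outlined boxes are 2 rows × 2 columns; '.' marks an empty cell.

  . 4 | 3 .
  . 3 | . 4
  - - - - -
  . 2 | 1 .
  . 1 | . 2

Step 1. [r4c1∈{3,4}] 3 has one home in row 4: r4c1. So r4c1=3.
Step 2. [r2c1∈{1,2}] r2c1 is the only open cell in row 2 admitting 1, so r2c1=1.
Step 3. [r1c4∈{1}] r1c4 has the single candidate 1, so r1c4=1.
Step 4. [r1c1∈{2}] only 2 remains possible at r1c1. So r1c1=2.
Step 5. [r3c4∈{3}] only 3 remains possible at r3c4 ⇒ r3c4=3.
Step 6. [r3c1∈{4}] r3c1 is down to just 4. So r3c1=4.
Step 7. [r2c3∈{2}] nothing but 2 survives at r2c3 ⇒ r2c3=2.
Step 8. [r4c3∈{4}] r4c3 is down to just 4. So r4c3=4.

Answer: 2 4 3 1 / 1 3 2 4 / 4 2 1 3 / 3 1 4 2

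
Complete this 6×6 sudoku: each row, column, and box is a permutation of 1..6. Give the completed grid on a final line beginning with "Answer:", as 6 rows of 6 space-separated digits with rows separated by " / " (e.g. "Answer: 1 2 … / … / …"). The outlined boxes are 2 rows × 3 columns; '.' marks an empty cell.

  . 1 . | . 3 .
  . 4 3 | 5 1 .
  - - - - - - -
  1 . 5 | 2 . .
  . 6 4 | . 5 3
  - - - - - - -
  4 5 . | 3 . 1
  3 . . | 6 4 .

Step 1. [r6c2∈{2}] nothing but 2 survives at r6c2, so r6c2=2.
Step 2. [r1c3∈{2,6}] col 3 places 2 nowhere but r1c3. So r1c3=2.
Step 3. [r3c6∈{4,6}] 4 has one home in row 3: r3c6. So r3c6=4.
Step 4. [r1c6∈{6}] r1c6's peers cover all but 6, so r1c6=6.
Step 5. [r6c6∈{5}] r6c6 has the single candidate 5. So r6c6=5.
Step 6. [r5c5∈{2}] r5c5 is down to just 2 ⇒ r5c5=2.
Step 7. [r3c2∈{3}] r3c2's peers cover all but 3. So r3c2=3.
Step 8. [r1c1∈{5}] r1c1 has the single candidate 5, so r1c1=5.
Step 9. [r2c1∈{6}] nothing but 6 survives at r2c1. So r2c1=6.
Step 10. [r2c6∈{2}] r2c6 is down to just 2. So r2c6=2.
Step 11. [r3c5∈{6}] nothing but 6 survives at r3c5. So r3c5=6.
Step 12. [r6c3∈{1}] only 1 remains possible at r6c3, so r6c3=1.
Step 13. [r1c4∈{4}] r1c4 is down to just 4 ⇒ r1c4=4.
Step 14. [r4c1∈{2}] r4c1's peers cover all but 2. So r4c1=2.
Step 15. [r4c4∈{1}] only 1 remains possible at r4c4. So r4c4=1.
Step 16. [r5c3∈{6}] r5c3's peers cover all but 6, so r5c3=6.

Answer: 5 1 2 4 3 6 / 6 4 3 5 1 2 / 1 3 5 2 6 4 / 2 6 4 1 5 3 / 4 5 6 3 2 1 / 3 2 1 6 4 5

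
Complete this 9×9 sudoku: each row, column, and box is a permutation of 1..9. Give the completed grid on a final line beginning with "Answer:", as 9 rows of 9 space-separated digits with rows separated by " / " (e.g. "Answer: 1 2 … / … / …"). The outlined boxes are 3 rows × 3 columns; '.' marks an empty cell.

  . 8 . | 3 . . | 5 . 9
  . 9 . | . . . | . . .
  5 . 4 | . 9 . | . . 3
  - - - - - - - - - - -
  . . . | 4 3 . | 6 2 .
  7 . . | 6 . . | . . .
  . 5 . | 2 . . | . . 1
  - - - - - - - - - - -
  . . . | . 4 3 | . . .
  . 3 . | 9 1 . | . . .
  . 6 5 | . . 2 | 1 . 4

Step 1. [r8c6∈{5,6,7,8}] in box 8, 6 fits only at r8c6, so r8c6=6.
Step 2. [r3c8∈{1,6,7,8}] in row 3, 6 fits only at r3c8. So r3c8=6.
Step 3. [r4c2∈{1}] r4c2 is down to just 1, so r4c2=1.
Step 4. [r5c6∈{1,5,8,9}] r5c6 is the only open cell in row 5 admitting 1, so r5c6=1.
Step 5. [r9c8∈{3,7,8,9}] r9c8 is the only open cell in row 9 admitting 3, so r9c8=3.
Step 6. [r7c4∈{5,7,8}] 5 has one home in box 8: r7c4. So r7c4=5.
Step 7. [r9c1∈{8,9}] row 9 places 9 nowhere but r9c1 ⇒ r9c1=9.
Step 8. [r4c1∈{8}] r4c1 is down to just 8. So r4c1=8.
Step 9. [r5c2∈{2,4}] 4 has one home in col 2: r5c2, so r5c2=4.
Step 10. [r5c3∈{2,3,9}] across row 5, 2 lands solely at r5c3, so r5c3=2.
Step 11. [r5c7∈{3,8,9}] across row 5, 3 lands solely at r5c7. So r5c7=3.
Step 12. [r5c8∈{5,8,9}] across row 5, 9 lands solely at r5c8, so r5c8=9.
Step 13. [r3c4∈{1,7,8}] r3c4 is the only open cell in row 3 admitting 1, so r3c4=1.
Step 14. [r7c7∈{2,7,8,9}] 9 has one home in row 7: r7c7 ⇒ r7c7=9.
Step 15. [r8c8∈{5,7,8}] 5 has one home in col 8: r8c8. So r8c8=5.
Step 16. [r7c9∈{2,6,7,8}] in row 7, 6 fits only at r7c9, so r7c9=6.
Step 17. [r4c3∈{9}] nothing but 9 survives at r4c3, so r4c3=9.
Step 18. [r6c6∈{7,8,9}] 9 has one home in row 6: r6c6. So r6c6=9.
Step 19. [r2c4∈{7,8}] along col 6, every 8-candidate lies inside box 2. So r2c4≠8.
Step 20. [r2c4∈{7}] r2c4 is down to just 7. So r2c4=7.
Step 21. [r3c6∈{8}] only 8 remains possible at r3c6. So r3c6=8.
Step 22. [r4c6∈{5,7}] in col 6, 7 fits only at r4c6. So r4c6=7.
Step 23. [r8c9∈{2,7,8}] in col 9, 7 fits only at r8c9, so r8c9=7.
Step 24. [r2c9∈{2,8}] across col 9, 2 lands solely at r2c9 ⇒ r2c9=2.
Step 25. [r6c5∈{8}] nothing but 8 survives at r6c5. So r6c5=8.
Step 26. [r3c2∈{2,7}] across row 3, 2 lands solely at r3c2 ⇒ r3c2=2.
Step 27. [r1c3∈{1,6,7}] across box 1, 7 lands solely at r1c3, so r1c3=7.
Step 28. [r7c8∈{8}] nothing but 8 survives at r7c8. So r7c8=8.
Step 29. [r5c5∈{5}] r5c5 is down to just 5, so r5c5=5.
Step 30. [r2c5∈{6}] nothing but 6 survives at r2c5, so r2c5=6.
Step 31. [r7c1∈{1,2}] 2 has one home in row 7: r7c1. So r7c1=2.
Step 32. [r1c1∈{1,6}] 6 has one home in row 1: r1c1. So r1c1=6.
Step 33. [r2c1∈{1,3}] in col 1, 1 fits only at r2c1 ⇒ r2c1=1.
Step 34. [r2c8∈{4}] r2c8's peers cover all but 4. So r2c8=4.
Step 35. [r3c7∈{7}] r3c7's peers cover all but 7. So r3c7=7.
Step 36. [r6c1∈{3}] r6c1's peers cover all but 3, so r6c1=3.
Step 37. [r1c5∈{2}] r1c5 has the single candidate 2. So r1c5=2.
Step 38. [r9c5∈{7}] nothing but 7 survives at r9c5, so r9c5=7.
Step 39. [r6c8∈{7}] r6c8 is down to just 7 ⇒ r6c8=7.
Step 40. [r9c4∈{8}] nothing but 8 survives at r9c4 ⇒ r9c4=8.
Step 41. [r8c1∈{4}] only 4 remains possible at r8c1. So r8c1=4.
Step 42. [r7c3∈{1}] r7c3 is down to just 1 ⇒ r7c3=1.
Step 43. [r7c2∈{7}] r7c2 is down to just 7 ⇒ r7c2=7.
Step 44. [r6c3∈{6}] r6c3's peers cover all but 6 ⇒ r6c3=6.
Step 45. [r1c8∈{1}] r1c8 has the single candidate 1, so r1c8=1.
Step 46. [r8c3∈{8}] r8c3's peers cover all but 8. So r8c3=8.
Step 47. [r1c6∈{4}] only 4 remains possible at r1c6. So r1c6=4.
Step 48. [r6c7∈{4}] only 4 remains possible at r6c7. So r6c7=4.
Step 49. [r5c9∈{8}] r5c9 has the single candidate 8. So r5c9=8.
Step 50. [r8c7∈{2}] r8c7's peers cover all but 2. So r8c7=2.
Step 51. [r2c7∈{8}] r2c7 is down to just 8. So r2c7=8.
Step 52. [r4c9∈{5}] nothing but 5 survives at r4c9. So r4c9=5.
Step 53. [r2c3∈{3}] r2c3 has the single candidate 3, so r2c3=3.
Step 54. [r2c6∈{5}] r2c6 has the single candidate 5 ⇒ r2c6=5.

Answer: 6 8 7 3 2 4 5 1 9 / 1 9 3 7 6 5 8 4 2 / 5 2 4 1 9 8 7 6 3 / 8 1 9 4 3 7 6 2 5 / 7 4 2 6 5 1 3 9 8 / 3 5 6 2 8 9 4 7 1 / 2 7 1 5 4 3 9 8 6 / 4 3 8 9 1 6 2 5 7 / 9 6 5 8 7 2 1 3 4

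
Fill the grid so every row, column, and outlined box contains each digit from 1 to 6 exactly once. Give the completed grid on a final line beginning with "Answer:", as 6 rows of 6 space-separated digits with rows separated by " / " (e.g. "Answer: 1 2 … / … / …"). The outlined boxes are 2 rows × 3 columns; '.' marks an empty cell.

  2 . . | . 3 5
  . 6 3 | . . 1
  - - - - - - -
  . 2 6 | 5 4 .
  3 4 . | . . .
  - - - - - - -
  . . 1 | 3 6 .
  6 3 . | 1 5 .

Step 1. [r5c6∈{2,4}] across row 5, 2 lands solely at r5c6 ⇒ r5c6=2.
Step 2. [r1c3∈{4}] r1c3 is down to just 4, so r1c3=4.
Step 3. [r2c5∈{2}] r2c5's peers cover all but 2 ⇒ r2c5=2.
Step 4. [r4c6∈{6}] nothing but 6 survives at r4c6, so r4c6=6.
Step 5. [r5c2∈{5}] r5c2 is down to just 5 ⇒ r5c2=5.
Step 6. [r6c3∈{2}] r6c3 is down to just 2, so r6c3=2.
Step 7. [r3c6∈{3}] r3c6 has the single candidate 3, so r3c6=3.
Step 8. [r4c3∈{5}] r4c3 has the single candidate 5. So r4c3=5.
Step 9. [r5c1∈{4}] only 4 remains possible at r5c1, so r5c1=4.
Step 10. [r1c2∈{1}] nothing but 1 survives at r1c2. So r1c2=1.
Step 11. [r6c6∈{4}] nothing but 4 survives at r6c6, so r6c6=4.
Step 12. [r2c4∈{4}] nothing but 4 survives at r2c4 ⇒ r2c4=4.
Step 13. [r4c5∈{1}] nothing but 1 survives at r4c5, so r4c5=1.
Step 14. [r2c1∈{5}] r2c1's peers cover all but 5 ⇒ r2c1=5.
Step 15. [r3c1∈{1}] nothing but 1 survives at r3c1, so r3c1=1.
Step 16. [r4c4∈{2}] nothing but 2 survives at r4c4. So r4c4=2.
Step 17. [r1c4∈{6}] r1c4 has the single candidate 6 ⇒ r1c4=6.

Answer: 2 1 4 6 3 5 / 5 6 3 4 2 1 / 1 2 6 5 4 3 / 3 4 5 2 1 6 / 4 5 1 3 6 2 / 6 3 2 1 5 4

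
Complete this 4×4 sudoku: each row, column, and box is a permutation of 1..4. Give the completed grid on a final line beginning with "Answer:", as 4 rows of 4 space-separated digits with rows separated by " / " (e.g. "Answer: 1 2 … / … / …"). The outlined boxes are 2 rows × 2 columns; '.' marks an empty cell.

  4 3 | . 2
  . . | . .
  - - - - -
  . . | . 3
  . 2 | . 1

Step 1. [r2c2∈{1}] r2c2's peers cover all but 1. So r2c2=1.
Step 2. [r4c3∈{4}] r4c3 is down to just 4 ⇒ r4c3=4.
Step 3. [r1c3∈{1}] only 1 remains possible at r1c3 ⇒ r1c3=1.
Step 4. [r3c3∈{2}] r3c3's peers cover all but 2 ⇒ r3c3=2.
Step 5. [r2c4∈{4}] r2c4 has the single candidate 4 ⇒ r2c4=4.
Step 6. [r3c2∈{4}] only 4 remains possible at r3c2, so r3c2=4.
Step 7. [r2c1∈{2}] r2c1's peers cover all but 2. So r2c1=2.
Step 8. [r2c3∈{3}] r2c3 has the single candidate 3, so r2c3=3.
Step 9. [r4c1∈{3}] nothing but 3 survives at r4c1, so r4c1=3.
Step 10. [r3c1∈{1}] only 1 remains possible at r3c1, so r3c1=1.

Answer: 4 3 1 2 / 2 1 3 4 / 1 4 2 3 / 3 2 4 1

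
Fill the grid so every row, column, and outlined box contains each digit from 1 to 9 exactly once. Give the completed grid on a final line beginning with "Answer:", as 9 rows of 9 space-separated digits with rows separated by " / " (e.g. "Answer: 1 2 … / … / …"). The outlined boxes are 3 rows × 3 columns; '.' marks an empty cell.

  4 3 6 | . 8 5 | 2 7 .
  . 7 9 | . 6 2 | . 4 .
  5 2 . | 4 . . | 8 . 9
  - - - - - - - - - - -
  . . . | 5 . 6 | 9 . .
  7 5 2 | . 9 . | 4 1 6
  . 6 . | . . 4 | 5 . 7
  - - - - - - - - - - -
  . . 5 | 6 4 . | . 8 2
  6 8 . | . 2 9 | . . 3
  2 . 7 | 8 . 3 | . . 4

Step 1. [r3c3∈{1}] r3c3 has the single candidate 1 ⇒ r3c3=1.
Step 2. [r7c6∈{1,7}] across col 6, 1 lands solely at r7c6, so r7c6=1.
Step 3. [r6c1∈{1,3,8,9}] across row 6, 9 lands solely at r6c1, so r6c1=9.
Step 4. [r4c1∈{1,3,8}] across col 1, 1 lands solely at r4c1 ⇒ r4c1=1.
Step 5. [r5c4∈{3}] nothing but 3 survives at r5c4 ⇒ r5c4=3.
Step 6. [r2c4∈{1}] r2c4's peers cover all but 1, so r2c4=1.
Step 7. [r9c8∈{5,6,9}] in col 8, 9 fits only at r9c8. So r9c8=9.
Step 8. [r6c3∈{3,8}] 8 has one home in row 6: r6c3. So r6c3=8.
Step 9. [r6c8∈{2,3}] row 6 places 3 nowhere but r6c8. So r6c8=3.
Step 10. [r8c7∈{1,7}] 1 has one home in row 8: r8c7, so r8c7=1.
Step 11. [r3c5∈{3,7}] in row 3, 3 fits only at r3c5, so r3c5=3.
Step 12. [r8c3∈{4}] nothing but 4 survives at r8c3, so r8c3=4.
Step 13. [r8c8∈{5}] r8c8's peers cover all but 5, so r8c8=5.
Step 14. [r2c7∈{3}] only 3 remains possible at r2c7 ⇒ r2c7=3.
Step 15. [r9c2∈{1}] r9c2's peers cover all but 1 ⇒ r9c2=1.
Step 16. [r4c2∈{4}] only 4 remains possible at r4c2. So r4c2=4.
Step 17. [r2c1∈{8}] nothing but 8 survives at r2c1. So r2c1=8.
Step 18. [r3c6∈{7}] r3c6 is down to just 7. So r3c6=7.
Step 19. [r4c9∈{8}] only 8 remains possible at r4c9, so r4c9=8.
Step 20. [r8c4∈{7}] r8c4 is down to just 7, so r8c4=7.
Step 21. [r7c1∈{3}] only 3 remains possible at r7c1 ⇒ r7c1=3.
Step 22. [r9c5∈{5}] r9c5's peers cover all but 5 ⇒ r9c5=5.
Step 23. [r1c4∈{9}] r1c4 has the single candidate 9. So r1c4=9.
Step 24. [r3c8∈{6}] only 6 remains possible at r3c8, so r3c8=6.
Step 25. [r4c5∈{7}] nothing but 7 survives at r4c5. So r4c5=7.
Step 26. [r9c7∈{6}] nothing but 6 survives at r9c7. So r9c7=6.
Step 27. [r4c3∈{3}] r4c3 has the single candidate 3 ⇒ r4c3=3.
Step 28. [r7c7∈{7}] r7c7's peers cover all but 7, so r7c7=7.
Step 29. [r2c9∈{5}] r2c9 has the single candidate 5, so r2c9=5.
Step 30. [r4c8∈{2}] r4c8's peers cover all but 2 ⇒ r4c8=2.
Step 31. [r7c2∈{9}] r7c2 has the single candidate 9 ⇒ r7c2=9.
Step 32. [r6c5∈{1}] r6c5's peers cover all but 1. So r6c5=1.
Step 33. [r1c9∈{1}] nothing but 1 survives at r1c9, so r1c9=1.
Step 34. [r5c6∈{8}] r5c6 is down to just 8. So r5c6=8.
Step 35. [r6c4∈{2}] r6c4 is down to just 2. So r6c4=2.

Answer: 4 3 6 9 8 5 2 7 1 / 8 7 9 1 6 2 3 4 5 / 5 2 1 4 3 7 8 6 9 / 1 4 3 5 7 6 9 2 8 / 7 5 2 3 9 8 4 1 6 / 9 6 8 2 1 4 5 3 7 / 3 9 5 6 4 1 7 8 2 / 6 8 4 7 2 9 1 5 3 / 2 1 7 8 5 3 6 9 4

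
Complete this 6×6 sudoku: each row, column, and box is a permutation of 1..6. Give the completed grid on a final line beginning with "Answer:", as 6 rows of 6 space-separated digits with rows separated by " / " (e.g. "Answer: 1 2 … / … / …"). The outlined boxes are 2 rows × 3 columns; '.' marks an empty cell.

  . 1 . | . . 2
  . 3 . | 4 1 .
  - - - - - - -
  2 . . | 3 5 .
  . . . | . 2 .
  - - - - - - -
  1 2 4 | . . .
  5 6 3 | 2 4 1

Step 1. [r2c1∈{6}] r2c1 has the single candidate 6. So r2c1=6.
Step 2. [r5c6∈{3,5,6}] across col 6, 3 lands solely at r5c6, so r5c6=3.
Step 3. [r3c2∈{4}] r3c2 is down to just 4, so r3c2=4.
Step 4. [r3c6∈{6}] nothing but 6 survives at r3c6. So r3c6=6.
Step 5. [r1c3∈{5}] r1c3 is down to just 5 ⇒ r1c3=5.
Step 6. [r5c5∈{6}] r5c5 is down to just 6. So r5c5=6.
Step 7. [r3c3∈{1}] only 1 remains possible at r3c3. So r3c3=1.
Step 8. [r2c6∈{5}] r2c6 has the single candidate 5, so r2c6=5.
Step 9. [r4c2∈{5}] r4c2's peers cover all but 5 ⇒ r4c2=5.
Step 10. [r4c6∈{4}] r4c6's peers cover all but 4. So r4c6=4.
Step 11. [r1c4∈{6}] nothing but 6 survives at r1c4 ⇒ r1c4=6.
Step 12. [r4c1∈{3}] r4c1's peers cover all but 3, so r4c1=3.
Step 13. [r1c5∈{3}] r1c5's peers cover all but 3 ⇒ r1c5=3.
Step 14. [r5c4∈{5}] r5c4's peers cover all but 5, so r5c4=5.
Step 15. [r4c3∈{6}] only 6 remains possible at r4c3. So r4c3=6.
Step 16. [r1c1∈{4}] r1c1 is down to just 4 ⇒ r1c1=4.
Step 17. [r2c3∈{2}] r2c3 has the single candidate 2, so r2c3=2.
Step 18. [r4c4∈{1}] r4c4's peers cover all but 1 ⇒ r4c4=1.

Answer: 4 1 5 6 3 2 / 6 3 2 4 1 5 / 2 4 1 3 5 6 / 3 5 6 1 2 4 / 1 2 4 5 6 3 / 5 6 3 2 4 1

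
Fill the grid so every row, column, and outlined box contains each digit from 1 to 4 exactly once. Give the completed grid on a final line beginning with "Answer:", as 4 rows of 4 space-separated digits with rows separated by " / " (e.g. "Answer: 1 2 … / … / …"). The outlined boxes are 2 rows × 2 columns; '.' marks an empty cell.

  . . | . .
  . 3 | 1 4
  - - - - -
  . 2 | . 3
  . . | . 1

Step 1. [r4c2∈{4}] r4c2 is down to just 4. So r4c2=4.
Step 2. [r1c1∈{1,2,4}] across row 1, 4 lands solely at r1c1. So r1c1=4.
Step 3. [r4c3∈{2}] nothing but 2 survives at r4c3. So r4c3=2.
Step 4. [r1c3∈{3}] r1c3's peers cover all but 3. So r1c3=3.
Step 5. [r3c1∈{1}] nothing but 1 survives at r3c1. So r3c1=1.
Step 6. [r2c1∈{2}] only 2 remains possible at r2c1. So r2c1=2.
Step 7. [r4c1∈{3}] r4c1 is down to just 3. So r4c1=3.
Step 8. [r3c3∈{4}] r3c3's peers cover all but 4. So r3c3=4.
Step 9. [r1c4∈{2}] only 2 remains possible at r1c4. So r1c4=2.
Step 10. [r1c2∈{1}] nothing but 1 survives at r1c2, so r1c2=1.

Answer: 4 1 3 2 / 2 3 1 4 / 1 2 4 3 / 3 4 2 1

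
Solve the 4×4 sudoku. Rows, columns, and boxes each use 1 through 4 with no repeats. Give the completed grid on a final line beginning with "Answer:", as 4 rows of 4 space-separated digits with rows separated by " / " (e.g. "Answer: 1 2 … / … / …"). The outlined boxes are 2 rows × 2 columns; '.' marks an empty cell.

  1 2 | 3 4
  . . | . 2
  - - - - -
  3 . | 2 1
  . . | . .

Step 1. [r3c2∈{4}] nothing but 4 survives at r3c2. So r3c2=4.
Step 2. [r2c1∈{4}] r2c1 has the single candidate 4 ⇒ r2c1=4.
Step 3. [r4c1∈{2}] r4c1's peers cover all but 2, so r4c1=2.
Step 4. [r4c3∈{4}] r4c3's peers cover all but 4. So r4c3=4.
Step 5. [r2c3∈{1}] nothing but 1 survives at r2c3, so r2c3=1.
Step 6. [r2c2∈{3}] r2c2's peers cover all but 3 ⇒ r2c2=3.
Step 7. [r4c4∈{3}] r4c4's peers cover all but 3. So r4c4=3.
Step 8. [r4c2∈{1}] r4c2 has the single candidate 1. So r4c2=1.

Answer: 1 2 3 4 / 4 3 1 2 / 3 4 2 1 / 2 1 4 3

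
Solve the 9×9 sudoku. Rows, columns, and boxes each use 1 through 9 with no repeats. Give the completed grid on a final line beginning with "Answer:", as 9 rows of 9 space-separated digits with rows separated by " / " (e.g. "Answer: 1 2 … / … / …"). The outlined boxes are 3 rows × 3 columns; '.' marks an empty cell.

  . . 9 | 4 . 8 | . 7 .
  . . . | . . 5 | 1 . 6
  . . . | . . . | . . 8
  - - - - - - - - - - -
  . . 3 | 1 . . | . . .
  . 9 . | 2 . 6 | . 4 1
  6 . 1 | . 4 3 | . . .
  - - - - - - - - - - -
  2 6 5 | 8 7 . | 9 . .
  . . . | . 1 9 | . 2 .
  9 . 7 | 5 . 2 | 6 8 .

Step 1. [r5c3∈{8}] r5c3 has the single candidate 8, so r5c3=8.
Step 2. [r8c3∈{4}] r8c3 is down to just 4, so r8c3=4.
Step 3. [r9c5∈{3}] r9c5's peers cover all but 3. So r9c5=3.
Step 4. [r4c6∈{7}] r4c6 is down to just 7, so r4c6=7.
Step 5. [r5c7∈{3,5,7}] row 5 places 3 nowhere but r5c7 ⇒ r5c7=3.
Step 6. [r6c4∈{9}] only 9 remains possible at r6c4, so r6c4=9.
Step 7. [r6c8∈{5}] r6c8's peers cover all but 5 ⇒ r6c8=5.
Step 8. [r2c3∈{2}] r2c3's peers cover all but 2, so r2c3=2.
Step 9. [r5c1∈{5,7}] in row 5, 7 fits only at r5c1. So r5c1=7.
Step 10. [r3c7∈{2,4,5}] col 7 places 4 nowhere but r3c7. So r3c7=4.
Step 11. [r1c5∈{2,6}] across row 1, 6 lands solely at r1c5. So r1c5=6.
Step 12. [r6c7∈{2,7,8}] across row 6, 8 lands solely at r6c7. So r6c7=8.
Step 13. [r4c7∈{2}] nothing but 2 survives at r4c7. So r4c7=2.
Step 14. [r1c7∈{5}] r1c7's peers cover all but 5. So r1c7=5.
Step 15. [r2c5∈{9}] only 9 remains possible at r2c5. So r2c5=9.
Step 16. [r2c8∈{3}] r2c8's peers cover all but 3. So r2c8=3.
Step 17. [r3c4∈{3,7}] 3 has one home in col 4: r3c4. So r3c4=3.
Step 18. [r3c2∈{1,5,7}] across row 3, 7 lands solely at r3c2, so r3c2=7.
Step 19. [r4c2∈{4,5}] 5 has one home in col 2: r4c2, so r4c2=5.
Step 20. [r2c2∈{4,8}] r2c2 is the only open cell in col 2 admitting 4, so r2c2=4.
Step 21. [r8c9∈{3,5,7}] in row 8, 5 fits only at r8c9. So r8c9=5.
Step 22. [r8c2∈{3,8}] across col 2, 8 lands solely at r8c2 ⇒ r8c2=8.
Step 23. [r1c2∈{1,3}] r1c2 is the only open cell in col 2 admitting 3. So r1c2=3.
Step 24. [r4c9∈{9}] r4c9 is down to just 9 ⇒ r4c9=9.
Step 25. [r9c9∈{4}] r9c9's peers cover all but 4, so r9c9=4.
Step 26. [r3c1∈{1,5}] r3c1 is the only open cell in row 3 admitting 5. So r3c1=5.
Step 27. [r7c9∈{3}] only 3 remains possible at r7c9, so r7c9=3.
Step 28. [r2c1∈{8}] r2c1 is down to just 8, so r2c1=8.
Step 29. [r5c5∈{5}] r5c5's peers cover all but 5, so r5c5=5.
Step 30. [r8c4∈{6}] r8c4's peers cover all but 6 ⇒ r8c4=6.
Step 31. [r3c8∈{9}] r3c8 has the single candidate 9 ⇒ r3c8=9.
Step 32. [r8c7∈{7}] r8c7 has the single candidate 7, so r8c7=7.
Step 33. [r8c1∈{3}] r8c1 is down to just 3. So r8c1=3.
Step 34. [r2c4∈{7}] nothing but 7 survives at r2c4, so r2c4=7.
Step 35. [r9c2∈{1}] nothing but 1 survives at r9c2. So r9c2=1.
Step 36. [r6c2∈{2}] only 2 remains possible at r6c2. So r6c2=2.
Step 37. [r3c5∈{2}] only 2 remains possible at r3c5 ⇒ r3c5=2.
Step 38. [r3c6∈{1}] r3c6's peers cover all but 1, so r3c6=1.
Step 39. [r6c9∈{7}] r6c9 has the single candidate 7. So r6c9=7.
Step 40. [r7c6∈{4}] r7c6 has the single candidate 4, so r7c6=4.
Step 41. [r4c5∈{8}] only 8 remains possible at r4c5, so r4c5=8.
Step 42. [r1c1∈{1}] only 1 remains possible at r1c1, so r1c1=1.
Step 43. [r4c8∈{6}] only 6 remains possible at r4c8. So r4c8=6.
Step 44. [r4c1∈{4}] r4c1 has the single candidate 4 ⇒ r4c1=4.
Step 45. [r1c9∈{2}] r1c9's peers cover all but 2, so r1c9=2.
Step 46. [r7c8∈{1}] only 1 remains possible at r7c8 ⇒ r7c8=1.
Step 47. [r3c3∈{6}] only 6 remains possible at r3c3 ⇒ r3c3=6.

Answer: 1 3 9 4 6 8 5 7 2 / 8 4 2 7 9 5 1 3 6 / 5 7 6 3 2 1 4 9 8 / 4 5 3 1 8 7 2 6 9 / 7 9 8 2 5 6 3 4 1 / 6 2 1 9 4 3 8 5 7 / 2 6 5 8 7 4 9 1 3 / 3 8 4 6 1 9 7 2 5 / 9 1 7 5 3 2 6 8 4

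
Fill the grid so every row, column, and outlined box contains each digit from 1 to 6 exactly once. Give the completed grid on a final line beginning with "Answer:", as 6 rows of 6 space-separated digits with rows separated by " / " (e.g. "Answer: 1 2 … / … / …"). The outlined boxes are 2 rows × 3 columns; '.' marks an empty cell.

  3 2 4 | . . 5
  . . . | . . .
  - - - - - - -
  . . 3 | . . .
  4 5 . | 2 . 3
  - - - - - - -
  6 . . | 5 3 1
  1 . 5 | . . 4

Step 1. [r3c6∈{6}] only 6 remains possible at r3c6. So r3c6=6.
Step 2. [r4c5∈{1}] r4c5's peers cover all but 1. So r4c5=1.
Step 3. [r2c2∈{1,6}] col 2 places 6 nowhere but r2c2 ⇒ r2c2=6.
Step 4. [r3c4∈{4}] nothing but 4 survives at r3c4, so r3c4=4.
Step 5. [r1c4∈{1,6}] row 1 places 1 nowhere but r1c4 ⇒ r1c4=1.
Step 6. [r6c5∈{2,6}] in row 6, 2 fits only at r6c5 ⇒ r6c5=2.
Step 7. [r2c4∈{3}] r2c4 is down to just 3, so r2c4=3.
Step 8. [r3c2∈{1}] r3c2 is down to just 1, so r3c2=1.
Step 9. [r3c1∈{2}] only 2 remains possible at r3c1, so r3c1=2.
Step 10. [r5c3∈{2}] r5c3 is down to just 2 ⇒ r5c3=2.
Step 11. [r6c2∈{3}] r6c2 has the single candidate 3, so r6c2=3.
Step 12. [r2c5∈{4}] r2c5 has the single candidate 4. So r2c5=4.
Step 13. [r2c6∈{2}] r2c6's peers cover all but 2. So r2c6=2.
Step 14. [r6c4∈{6}] r6c4 has the single candidate 6. So r6c4=6.
Step 15. [r2c3∈{1}] r2c3 has the single candidate 1, so r2c3=1.
Step 16. [r5c2∈{4}] r5c2's peers cover all but 4, so r5c2=4.
Step 17. [r4c3∈{6}] r4c3's peers cover all but 6. So r4c3=6.
Step 18. [r1c5∈{6}] r1c5 is down to just 6, so r1c5=6.
Step 19. [r3c5∈{5}] only 5 remains possible at r3c5 ⇒ r3c5=5.
Step 20. [r2c1∈{5}] r2c1 is down to just 5, so r2c1=5.

Answer: 3 2 4 1 6 5 / 5 6 1 3 4 2 / 2 1 3 4 5 6 / 4 5 6 2 1 3 / 6 4 2 5 3 1 / 1 3 5 6 2 4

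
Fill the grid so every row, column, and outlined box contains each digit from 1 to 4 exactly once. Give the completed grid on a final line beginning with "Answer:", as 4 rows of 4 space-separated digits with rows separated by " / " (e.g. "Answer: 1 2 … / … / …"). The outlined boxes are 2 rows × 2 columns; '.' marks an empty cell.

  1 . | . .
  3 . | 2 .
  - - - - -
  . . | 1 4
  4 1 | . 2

Step 1. [r1c3∈{3,4}] col 3 places 4 nowhere but r1c3. So r1c3=4.
Step 2. [r3c1∈{2}] nothing but 2 survives at r3c1, so r3c1=2.
Step 3. [r3c2∈{3}] r3c2's peers cover all but 3, so r3c2=3.
Step 4. [r4c3∈{3}] r4c3's peers cover all but 3. So r4c3=3.
Step 5. [r2c4∈{1}] nothing but 1 survives at r2c4, so r2c4=1.
Step 6. [r1c4∈{3}] nothing but 3 survives at r1c4, so r1c4=3.
Step 7. [r1c2∈{2}] only 2 remains possible at r1c2. So r1c2=2.
Step 8. [r2c2∈{4}] r2c2 is down to just 4, so r2c2=4.

Answer: 1 2 4 3 / 3 4 2 1 / 2 3 1 4 / 4 1 3 2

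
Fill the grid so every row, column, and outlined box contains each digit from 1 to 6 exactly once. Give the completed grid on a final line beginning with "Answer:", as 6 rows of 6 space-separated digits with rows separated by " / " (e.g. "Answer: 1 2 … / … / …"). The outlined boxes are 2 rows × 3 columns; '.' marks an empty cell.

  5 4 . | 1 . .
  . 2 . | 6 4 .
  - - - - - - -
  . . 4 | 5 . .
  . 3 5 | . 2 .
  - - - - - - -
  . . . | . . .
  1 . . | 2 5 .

Step 1. [r6c2∈{6}] r6c2's peers cover all but 6 ⇒ r6c2=6.
Step 2. [r5c4∈{3,4}] in col 4, 3 fits only at r5c4. So r5c4=3.
Step 3. [r4c6∈{1,4,6}] row 4 places 1 nowhere but r4c6 ⇒ r4c6=1.
Step 4. [r1c5∈{3}] r1c5's peers cover all but 3 ⇒ r1c5=3.
Step 5. [r3c5∈{6}] nothing but 6 survives at r3c5, so r3c5=6.
Step 6. [r5c1∈{2,4}] in col 1, 4 fits only at r5c1, so r5c1=4.
Step 7. [r2c3∈{1,3}] row 2 places 1 nowhere but r2c3, so r2c3=1.
Step 8. [r3c6∈{3}] r3c6 has the single candidate 3, so r3c6=3.
Step 9. [r1c6∈{2}] r1c6 has the single candidate 2 ⇒ r1c6=2.
Step 10. [r6c6∈{4}] r6c6 is down to just 4 ⇒ r6c6=4.
Step 11. [r1c3∈{6}] nothing but 6 survives at r1c3 ⇒ r1c3=6.
Step 12. [r3c1∈{2}] r3c1's peers cover all but 2 ⇒ r3c1=2.
Step 13. [r6c3∈{3}] r6c3's peers cover all but 3 ⇒ r6c3=3.
Step 14. [r5c6∈{6}] r5c6 has the single candidate 6, so r5c6=6.
Step 15. [r3c2∈{1}] r3c2 has the single candidate 1. So r3c2=1.
Step 16. [r2c6∈{5}] only 5 remains possible at r2c6 ⇒ r2c6=5.
Step 17. [r2c1∈{3}] r2c1 has the single candidate 3. So r2c1=3.
Step 18. [r4c1∈{6}] only 6 remains possible at r4c1 ⇒ r4c1=6.
Step 19. [r4c4∈{4}] r4c4 is down to just 4, so r4c4=4.
Step 20. [r5c3∈{2}] r5c3's peers cover all but 2, so r5c3=2.
Step 21. [r5c5∈{1}] nothing but 1 survives at r5c5. So r5c5=1.
Step 22. [r5c2∈{5}] nothing but 5 survives at r5c2. So r5c2=5.

Answer: 5 4 6 1 3 2 / 3 2 1 6 4 5 / 2 1 4 5 6 3 / 6 3 5 4 2 1 / 4 5 2 3 1 6 / 1 6 3 2 5 4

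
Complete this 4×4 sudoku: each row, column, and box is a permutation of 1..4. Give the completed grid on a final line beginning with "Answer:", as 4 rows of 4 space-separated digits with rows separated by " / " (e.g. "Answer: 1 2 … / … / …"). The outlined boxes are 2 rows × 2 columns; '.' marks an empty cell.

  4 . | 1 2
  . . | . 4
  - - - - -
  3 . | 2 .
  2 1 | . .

Step 1. [r2c3∈{3}] only 3 remains possible at r2c3. So r2c3=3.
Step 2. [r3c2∈{4}] nothing but 4 survives at r3c2 ⇒ r3c2=4.
Step 3. [r4c4∈{3}] r4c4's peers cover all but 3, so r4c4=3.
Step 4. [r2c2∈{2}] only 2 remains possible at r2c2, so r2c2=2.
Step 5. [r1c2∈{3}] only 3 remains possible at r1c2. So r1c2=3.
Step 6. [r3c4∈{1}] r3c4 is down to just 1. So r3c4=1.
Step 7. [r4c3∈{4}] r4c3 is down to just 4. So r4c3=4.
Step 8. [r2c1∈{1}] r2c1 is down to just 1, so r2c1=1.

Answer: 4 3 1 2 / 1 2 3 4 / 3 4 2 1 / 2 1 4 3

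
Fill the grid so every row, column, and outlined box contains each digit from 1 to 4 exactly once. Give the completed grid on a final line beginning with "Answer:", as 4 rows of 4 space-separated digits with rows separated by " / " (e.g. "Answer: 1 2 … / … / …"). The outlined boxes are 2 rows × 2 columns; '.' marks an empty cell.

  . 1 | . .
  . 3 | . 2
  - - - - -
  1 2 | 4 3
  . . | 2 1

Step 1. [r2c1∈{4}] r2c1 has the single candidate 4 ⇒ r2c1=4.
Step 2. [r4c2∈{4}] r4c2 has the single candidate 4, so r4c2=4.
Step 3. [r1c4∈{4}] r1c4's peers cover all but 4, so r1c4=4.
Step 4. [r2c3∈{1}] r2c3's peers cover all but 1, so r2c3=1.
Step 5. [r4c1∈{3}] nothing but 3 survives at r4c1 ⇒ r4c1=3.
Step 6. [r1c3∈{3}] r1c3's peers cover all but 3, so r1c3=3.
Step 7. [r1c1∈{2}] only 2 remains possible at r1c1, so r1c1=2.

Answer: 2 1 3 4 / 4 3 1 2 / 1 2 4 3 / 3 4 2 1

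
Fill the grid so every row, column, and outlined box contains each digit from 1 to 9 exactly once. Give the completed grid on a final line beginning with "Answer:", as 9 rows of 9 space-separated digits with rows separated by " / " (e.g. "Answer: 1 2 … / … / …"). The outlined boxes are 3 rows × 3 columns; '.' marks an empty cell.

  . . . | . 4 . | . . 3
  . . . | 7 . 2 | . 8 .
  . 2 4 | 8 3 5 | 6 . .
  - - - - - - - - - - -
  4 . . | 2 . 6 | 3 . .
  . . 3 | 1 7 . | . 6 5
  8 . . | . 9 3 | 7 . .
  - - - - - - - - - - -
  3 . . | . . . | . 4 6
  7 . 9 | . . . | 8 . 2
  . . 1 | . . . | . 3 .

Step 1. [r5c2∈{9}] r5c2's peers cover all but 9. So r5c2=9.
Step 2. [r7c6∈{1,7,8,9}] across row 7, 7 lands solely at r7c6, so r7c6=7.
Step 3. [r2c2∈{1,3,5,6}] 3 has one home in row 2: r2c2, so r2c2=3.
Step 4. [r8c4∈{3,4,5,6}] across row 8, 3 lands solely at r8c4. So r8c4=3.
Step 5. [r5c6∈{4,8}] row 5 places 8 nowhere but r5c6, so r5c6=8.
Step 6. [r4c5∈{5}] r4c5 is down to just 5. So r4c5=5.
Step 7. [r5c1∈{2}] r5c1 is down to just 2, so r5c1=2.
Step 8. [r1c7∈{1,2,5,9}] 2 has one home in col 7: r1c7, so r1c7=2.
Step 9. [r9c5∈{2,6,8}] 2 has one home in row 9: r9c5, so r9c5=2.
Step 10. [r9c2∈{4,5,6,8}] r9c2 is the only open cell in row 9 admitting 8. So r9c2=8.
Step 11. [r7c2∈{5}] only 5 remains possible at r7c2. So r7c2=5.
Step 12. [r7c4∈{9}] r7c4's peers cover all but 9, so r7c4=9.
Step 13. [r1c4∈{6}] r1c4's peers cover all but 6. So r1c4=6.
Step 14. [r2c5∈{1}] r2c5's peers cover all but 1, so r2c5=1.
Step 15. [r8c8∈{1,5}] across row 8, 5 lands solely at r8c8, so r8c8=5.
Step 16. [r2c7∈{4,5,9}] r2c7 is the only open cell in col 7 admitting 5. So r2c7=5.
Step 17. [r1c1∈{1,5,9}] across col 1, 5 lands solely at r1c1, so r1c1=5.
Step 18. [r3c1∈{1,9}] across col 1, 1 lands solely at r3c1 ⇒ r3c1=1.
Step 19. [r1c8∈{1,7,9}] 1 has one home in row 1: r1c8 ⇒ r1c8=1.
Step 20. [r2c9∈{4,9}] 4 has one home in row 2: r2c9, so r2c9=4.
Step 21. [r9c9∈{7,9}] in row 9, 7 fits only at r9c9. So r9c9=7.
Step 22. [r3c9∈{9}] r3c9 has the single candidate 9. So r3c9=9.
Step 23. [r8c2∈{4,6}] in col 2, 4 fits only at r8c2. So r8c2=4.
Step 24. [r6c2∈{1,6}] r6c2 is the only open cell in col 2 admitting 6. So r6c2=6.
Step 25. [r4c2∈{1,7}] across col 2, 1 lands solely at r4c2 ⇒ r4c2=1.
Step 26. [r1c2∈{7}] only 7 remains possible at r1c2, so r1c2=7.
Step 27. [r6c4∈{4}] nothing but 4 survives at r6c4. So r6c4=4.
Step 28. [r2c3∈{6}] only 6 remains possible at r2c3. So r2c3=6.
Step 29. [r4c9∈{8}] nothing but 8 survives at r4c9 ⇒ r4c9=8.
Step 30. [r6c3∈{5}] r6c3's peers cover all but 5 ⇒ r6c3=5.
Step 31. [r9c7∈{9}] r9c7 has the single candidate 9 ⇒ r9c7=9.
Step 32. [r7c3∈{2}] r7c3 has the single candidate 2. So r7c3=2.
Step 33. [r8c6∈{1}] r8c6 is down to just 1, so r8c6=1.
Step 34. [r4c8∈{9}] r4c8's peers cover all but 9. So r4c8=9.
Step 35. [r7c7∈{1}] nothing but 1 survives at r7c7, so r7c7=1.
Step 36. [r4c3∈{7}] r4c3's peers cover all but 7, so r4c3=7.
Step 37. [r5c7∈{4}] r5c7 has the single candidate 4 ⇒ r5c7=4.
Step 38. [r1c3∈{8}] nothing but 8 survives at r1c3, so r1c3=8.
Step 39. [r8c5∈{6}] nothing but 6 survives at r8c5 ⇒ r8c5=6.
Step 40. [r9c1∈{6}] nothing but 6 survives at r9c1. So r9c1=6.
Step 41. [r9c4∈{5}] r9c4 is down to just 5 ⇒ r9c4=5.
Step 42. [r3c8∈{7}] nothing but 7 survives at r3c8, so r3c8=7.
Step 43. [r2c1∈{9}] nothing but 9 survives at r2c1, so r2c1=9.
Step 44. [r1c6∈{9}] r1c6's peers cover all but 9, so r1c6=9.
Step 45. [r6c8∈{2}] r6c8 has the single candidate 2. So r6c8=2.
Step 46. [r9c6∈{4}] r9c6 is down to just 4. So r9c6=4.
Step 47. [r6c9∈{1}] r6c9's peers cover all but 1. So r6c9=1.
Step 48. [r7c5∈{8}] r7c5 has the single candidate 8, so r7c5=8.

Answer: 5 7 8 6 4 9 2 1 3 / 9 3 6 7 1 2 5 8 4 / 1 2 4 8 3 5 6 7 9 / 4 1 7 2 5 6 3 9 8 / 2 9 3 1 7 8 4 6 5 / 8 6 5 4 9 3 7 2 1 / 3 5 2 9 8 7 1 4 6 / 7 4 9 3 6 1 8 5 2 / 6 8 1 5 2 4 9 3 7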